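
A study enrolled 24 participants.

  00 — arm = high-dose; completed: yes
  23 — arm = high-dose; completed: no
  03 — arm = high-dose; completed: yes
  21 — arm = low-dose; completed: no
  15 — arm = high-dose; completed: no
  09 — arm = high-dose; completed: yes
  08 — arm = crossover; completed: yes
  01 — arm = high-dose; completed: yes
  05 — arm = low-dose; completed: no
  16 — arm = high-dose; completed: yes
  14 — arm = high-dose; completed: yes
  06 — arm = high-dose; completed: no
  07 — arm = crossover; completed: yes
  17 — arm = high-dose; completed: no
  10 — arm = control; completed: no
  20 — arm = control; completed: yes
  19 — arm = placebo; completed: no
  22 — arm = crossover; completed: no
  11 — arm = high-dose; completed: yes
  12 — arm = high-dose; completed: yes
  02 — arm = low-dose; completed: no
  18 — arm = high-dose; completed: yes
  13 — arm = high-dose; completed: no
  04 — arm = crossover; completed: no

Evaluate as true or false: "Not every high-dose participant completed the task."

Truth condition: A ⊄ B (|A ∖ B| ≥ 1).
A (the restrictor) = {00, 23, 03, 15, 09, 01, 16, 14, 06, 17, 11, 12, 18, 13}, |A| = 14.
A ∖ B = {23, 15, 06, 17, 13}, so |A ∖ B| = 5.
So the statement is true.

True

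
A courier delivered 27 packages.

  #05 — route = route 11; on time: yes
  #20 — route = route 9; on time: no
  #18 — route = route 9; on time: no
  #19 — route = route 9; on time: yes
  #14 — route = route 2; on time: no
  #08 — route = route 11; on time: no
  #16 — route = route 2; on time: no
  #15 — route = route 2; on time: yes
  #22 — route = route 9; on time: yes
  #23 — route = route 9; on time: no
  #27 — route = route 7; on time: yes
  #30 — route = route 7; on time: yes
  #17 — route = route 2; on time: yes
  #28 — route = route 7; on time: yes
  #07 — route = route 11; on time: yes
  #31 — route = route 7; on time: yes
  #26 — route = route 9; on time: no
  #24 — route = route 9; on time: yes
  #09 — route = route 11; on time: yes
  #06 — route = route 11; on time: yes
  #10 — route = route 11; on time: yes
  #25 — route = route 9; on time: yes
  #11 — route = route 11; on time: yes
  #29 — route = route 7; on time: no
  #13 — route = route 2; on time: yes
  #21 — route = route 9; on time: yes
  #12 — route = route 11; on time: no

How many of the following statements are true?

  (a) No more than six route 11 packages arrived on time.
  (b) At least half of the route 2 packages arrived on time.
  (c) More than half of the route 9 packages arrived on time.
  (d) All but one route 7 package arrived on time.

4

(a) route 11: |A| = 8, |A ∩ B| = 6; needs |A ∩ B| ≤ 6 — true.
(b) route 2: |A| = 5, |A ∩ B| = 3; needs |A ∩ B| ≥ |A ∖ B| — true.
(c) route 9: |A| = 9, |A ∩ B| = 5; needs |A ∩ B| > |A ∖ B| — true.
(d) route 7: |A| = 5, |A ∩ B| = 4; needs |A ∖ B| = 1 — true.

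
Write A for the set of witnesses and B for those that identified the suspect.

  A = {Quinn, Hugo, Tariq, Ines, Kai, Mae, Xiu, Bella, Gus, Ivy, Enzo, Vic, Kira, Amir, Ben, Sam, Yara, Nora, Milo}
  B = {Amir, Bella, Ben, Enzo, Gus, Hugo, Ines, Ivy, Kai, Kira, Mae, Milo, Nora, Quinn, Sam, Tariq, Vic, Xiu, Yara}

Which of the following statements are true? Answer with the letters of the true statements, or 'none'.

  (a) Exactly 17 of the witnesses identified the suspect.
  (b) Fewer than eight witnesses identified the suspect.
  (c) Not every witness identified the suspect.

none

|A| = 19, |A ∩ B| = 19, |A ∖ B| = 0.
(a) |A ∩ B| = 17: fails.
(b) |A ∩ B| < 8: fails.
(c) A ⊄ B (|A ∖ B| ≥ 1): fails.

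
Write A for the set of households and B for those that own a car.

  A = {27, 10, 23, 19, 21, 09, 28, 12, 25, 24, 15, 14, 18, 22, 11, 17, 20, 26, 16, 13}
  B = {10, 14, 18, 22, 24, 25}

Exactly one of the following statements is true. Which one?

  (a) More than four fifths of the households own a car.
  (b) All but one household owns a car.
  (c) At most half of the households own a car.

(c)

|A| = 20, |A ∩ B| = 6, |A ∖ B| = 14.
(a) requires |A ∩ B| / |A| > 4/5: false.
(b) requires |A ∖ B| = 1: false.
(c) requires |A ∩ B| ≤ |A ∖ B|: true.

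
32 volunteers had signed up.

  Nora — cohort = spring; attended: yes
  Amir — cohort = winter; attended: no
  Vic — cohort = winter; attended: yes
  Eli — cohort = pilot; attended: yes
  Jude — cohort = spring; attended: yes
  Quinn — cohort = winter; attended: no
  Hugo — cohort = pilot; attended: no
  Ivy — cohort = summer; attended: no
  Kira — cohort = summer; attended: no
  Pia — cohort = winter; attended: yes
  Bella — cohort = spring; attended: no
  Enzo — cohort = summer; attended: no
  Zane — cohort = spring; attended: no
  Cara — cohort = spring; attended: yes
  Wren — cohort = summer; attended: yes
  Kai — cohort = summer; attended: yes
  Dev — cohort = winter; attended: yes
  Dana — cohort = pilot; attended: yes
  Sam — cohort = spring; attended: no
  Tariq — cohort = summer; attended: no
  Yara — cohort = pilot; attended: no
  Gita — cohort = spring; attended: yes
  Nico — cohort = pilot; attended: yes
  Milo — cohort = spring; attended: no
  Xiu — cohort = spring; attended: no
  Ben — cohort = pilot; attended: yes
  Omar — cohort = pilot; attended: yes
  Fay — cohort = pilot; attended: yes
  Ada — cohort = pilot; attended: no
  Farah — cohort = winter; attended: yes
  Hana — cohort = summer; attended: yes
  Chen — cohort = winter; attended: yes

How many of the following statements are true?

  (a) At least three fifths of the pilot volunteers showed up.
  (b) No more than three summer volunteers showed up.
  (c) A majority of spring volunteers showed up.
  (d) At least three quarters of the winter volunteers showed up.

(a) pilot: |A| = 9, |A ∩ B| = 6; needs |A ∩ B| / |A| ≥ 3/5 — true.
(b) summer: |A| = 7, |A ∩ B| = 3; needs |A ∩ B| ≤ 3 — true.
(c) spring: |A| = 9, |A ∩ B| = 4; needs |A ∩ B| > |A ∖ B| — false.
(d) winter: |A| = 7, |A ∩ B| = 5; needs |A ∩ B| / |A| ≥ 3/4 — false.

2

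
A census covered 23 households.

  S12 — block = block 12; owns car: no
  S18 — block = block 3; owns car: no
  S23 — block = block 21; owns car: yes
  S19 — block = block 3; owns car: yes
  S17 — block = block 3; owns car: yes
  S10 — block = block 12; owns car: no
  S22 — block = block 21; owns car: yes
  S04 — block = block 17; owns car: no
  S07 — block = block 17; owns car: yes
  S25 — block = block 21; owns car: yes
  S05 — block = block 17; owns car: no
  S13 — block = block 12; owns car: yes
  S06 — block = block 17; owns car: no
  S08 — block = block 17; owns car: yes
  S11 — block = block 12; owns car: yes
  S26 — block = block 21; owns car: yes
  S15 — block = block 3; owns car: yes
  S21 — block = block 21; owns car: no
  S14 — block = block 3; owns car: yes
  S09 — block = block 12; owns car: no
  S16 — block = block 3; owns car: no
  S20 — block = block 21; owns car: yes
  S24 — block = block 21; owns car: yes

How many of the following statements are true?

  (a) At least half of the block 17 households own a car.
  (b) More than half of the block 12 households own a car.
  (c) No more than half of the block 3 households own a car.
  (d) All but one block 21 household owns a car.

1

(a) block 17: |A| = 5, |A ∩ B| = 2; needs |A ∩ B| ≥ |A ∖ B| — false.
(b) block 12: |A| = 5, |A ∩ B| = 2; needs |A ∩ B| > |A ∖ B| — false.
(c) block 3: |A| = 6, |A ∩ B| = 4; needs |A ∩ B| ≤ |A ∖ B| — false.
(d) block 21: |A| = 7, |A ∩ B| = 6; needs |A ∖ B| = 1 — true.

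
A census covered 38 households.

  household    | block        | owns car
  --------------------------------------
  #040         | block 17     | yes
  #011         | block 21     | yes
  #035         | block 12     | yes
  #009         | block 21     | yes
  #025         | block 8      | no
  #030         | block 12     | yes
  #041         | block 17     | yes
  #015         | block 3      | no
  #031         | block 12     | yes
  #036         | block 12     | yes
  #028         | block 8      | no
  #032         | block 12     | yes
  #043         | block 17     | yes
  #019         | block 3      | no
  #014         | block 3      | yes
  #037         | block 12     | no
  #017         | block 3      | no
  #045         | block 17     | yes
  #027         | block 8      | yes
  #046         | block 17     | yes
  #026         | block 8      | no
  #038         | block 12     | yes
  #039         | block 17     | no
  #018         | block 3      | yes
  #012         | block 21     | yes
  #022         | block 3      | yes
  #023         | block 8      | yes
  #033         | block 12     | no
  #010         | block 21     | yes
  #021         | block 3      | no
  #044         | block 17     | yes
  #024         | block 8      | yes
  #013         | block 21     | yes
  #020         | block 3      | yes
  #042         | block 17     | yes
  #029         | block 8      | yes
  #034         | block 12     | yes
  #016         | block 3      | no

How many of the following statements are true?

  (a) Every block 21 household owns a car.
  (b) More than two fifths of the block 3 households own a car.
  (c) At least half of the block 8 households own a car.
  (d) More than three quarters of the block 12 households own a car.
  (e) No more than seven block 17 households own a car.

(a) block 21: |A| = 5, |A ∩ B| = 5; needs A ⊆ B, i.e. every element of A is in B (|A ∖ B| = 0) — true.
(b) block 3: |A| = 9, |A ∩ B| = 4; needs |A ∩ B| / |A| > 2/5 — true.
(c) block 8: |A| = 7, |A ∩ B| = 4; needs |A ∩ B| ≥ |A ∖ B| — true.
(d) block 12: |A| = 9, |A ∩ B| = 7; needs |A ∩ B| / |A| > 3/4 — true.
(e) block 17: |A| = 8, |A ∩ B| = 7; needs |A ∩ B| ≤ 7 — true.

5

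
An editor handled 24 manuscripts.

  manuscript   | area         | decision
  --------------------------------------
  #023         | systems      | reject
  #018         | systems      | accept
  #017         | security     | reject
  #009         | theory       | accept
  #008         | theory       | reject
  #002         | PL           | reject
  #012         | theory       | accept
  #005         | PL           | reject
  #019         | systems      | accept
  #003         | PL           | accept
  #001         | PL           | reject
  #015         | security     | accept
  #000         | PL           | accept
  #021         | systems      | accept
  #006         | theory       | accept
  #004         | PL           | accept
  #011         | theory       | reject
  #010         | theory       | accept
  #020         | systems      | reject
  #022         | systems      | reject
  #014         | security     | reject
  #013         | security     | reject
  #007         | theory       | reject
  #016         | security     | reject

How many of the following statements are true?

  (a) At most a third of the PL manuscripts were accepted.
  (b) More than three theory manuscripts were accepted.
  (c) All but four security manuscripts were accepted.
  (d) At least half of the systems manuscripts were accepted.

3

(a) PL: |A| = 6, |A ∩ B| = 3; needs |A ∩ B| / |A| ≤ 1/3 — false.
(b) theory: |A| = 7, |A ∩ B| = 4; needs |A ∩ B| > 3 — true.
(c) security: |A| = 5, |A ∩ B| = 1; needs |A ∖ B| = 4 — true.
(d) systems: |A| = 6, |A ∩ B| = 3; needs |A ∩ B| ≥ |A ∖ B| — true.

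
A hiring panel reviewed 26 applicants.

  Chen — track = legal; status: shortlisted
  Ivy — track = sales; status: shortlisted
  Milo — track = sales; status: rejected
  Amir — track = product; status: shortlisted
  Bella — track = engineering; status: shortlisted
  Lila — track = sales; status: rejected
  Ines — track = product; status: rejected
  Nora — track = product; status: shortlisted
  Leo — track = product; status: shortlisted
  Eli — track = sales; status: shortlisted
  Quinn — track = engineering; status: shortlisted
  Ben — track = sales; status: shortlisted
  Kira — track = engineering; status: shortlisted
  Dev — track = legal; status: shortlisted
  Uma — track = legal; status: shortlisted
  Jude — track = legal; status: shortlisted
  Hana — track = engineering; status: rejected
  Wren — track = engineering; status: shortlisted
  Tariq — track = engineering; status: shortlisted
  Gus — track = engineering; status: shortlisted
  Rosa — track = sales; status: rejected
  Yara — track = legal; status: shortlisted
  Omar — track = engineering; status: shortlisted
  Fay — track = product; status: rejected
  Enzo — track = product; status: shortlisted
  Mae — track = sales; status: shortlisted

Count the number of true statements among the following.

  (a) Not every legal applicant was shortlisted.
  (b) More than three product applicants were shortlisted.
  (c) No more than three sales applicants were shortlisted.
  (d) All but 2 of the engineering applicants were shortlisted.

(a) legal: |A| = 5, |A ∩ B| = 5; needs A ⊄ B (|A ∖ B| ≥ 1) — false.
(b) product: |A| = 6, |A ∩ B| = 4; needs |A ∩ B| > 3 — true.
(c) sales: |A| = 7, |A ∩ B| = 4; needs |A ∩ B| ≤ 3 — false.
(d) engineering: |A| = 8, |A ∩ B| = 7; needs |A ∖ B| = 2 — false.

1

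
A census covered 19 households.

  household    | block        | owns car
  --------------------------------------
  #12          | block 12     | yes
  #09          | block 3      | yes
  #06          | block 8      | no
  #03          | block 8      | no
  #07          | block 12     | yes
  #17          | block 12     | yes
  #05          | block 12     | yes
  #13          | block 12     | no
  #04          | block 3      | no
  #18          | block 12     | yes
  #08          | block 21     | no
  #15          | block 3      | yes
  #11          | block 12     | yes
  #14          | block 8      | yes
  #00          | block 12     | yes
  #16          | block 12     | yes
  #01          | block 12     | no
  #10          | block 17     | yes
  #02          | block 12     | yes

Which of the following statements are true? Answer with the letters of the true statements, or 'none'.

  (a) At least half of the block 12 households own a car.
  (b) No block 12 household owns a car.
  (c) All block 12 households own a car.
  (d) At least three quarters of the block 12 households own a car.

(a), (d)

|A| = 11, |A ∩ B| = 9, |A ∖ B| = 2.
(a) |A ∩ B| ≥ |A ∖ B|: holds.
(b) A ∩ B = ∅ (|A ∩ B| = 0): fails.
(c) A ⊆ B, i.e. every element of A is in B (|A ∖ B| = 0): fails.
(d) |A ∩ B| / |A| ≥ 3/4: holds.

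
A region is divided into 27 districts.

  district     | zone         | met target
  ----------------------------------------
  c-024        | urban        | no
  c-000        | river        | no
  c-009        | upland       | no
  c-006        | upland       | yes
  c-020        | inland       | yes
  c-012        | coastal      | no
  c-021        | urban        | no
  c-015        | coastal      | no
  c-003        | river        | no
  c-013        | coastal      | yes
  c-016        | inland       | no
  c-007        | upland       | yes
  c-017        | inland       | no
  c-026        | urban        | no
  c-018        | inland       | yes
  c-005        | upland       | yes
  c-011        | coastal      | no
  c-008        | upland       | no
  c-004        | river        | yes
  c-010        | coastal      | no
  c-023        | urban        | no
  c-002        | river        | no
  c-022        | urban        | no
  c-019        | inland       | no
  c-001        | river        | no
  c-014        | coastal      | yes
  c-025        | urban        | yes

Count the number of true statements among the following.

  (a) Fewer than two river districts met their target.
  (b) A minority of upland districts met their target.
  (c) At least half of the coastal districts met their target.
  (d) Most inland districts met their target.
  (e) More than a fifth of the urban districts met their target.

(a) river: |A| = 5, |A ∩ B| = 1; needs |A ∩ B| < 2 — true.
(b) upland: |A| = 5, |A ∩ B| = 3; needs |A ∩ B| < |A ∖ B| — false.
(c) coastal: |A| = 6, |A ∩ B| = 2; needs |A ∩ B| ≥ |A ∖ B| — false.
(d) inland: |A| = 5, |A ∩ B| = 2; needs |A ∩ B| > |A ∖ B| — false.
(e) urban: |A| = 6, |A ∩ B| = 1; needs |A ∩ B| / |A| > 1/5 — false.

1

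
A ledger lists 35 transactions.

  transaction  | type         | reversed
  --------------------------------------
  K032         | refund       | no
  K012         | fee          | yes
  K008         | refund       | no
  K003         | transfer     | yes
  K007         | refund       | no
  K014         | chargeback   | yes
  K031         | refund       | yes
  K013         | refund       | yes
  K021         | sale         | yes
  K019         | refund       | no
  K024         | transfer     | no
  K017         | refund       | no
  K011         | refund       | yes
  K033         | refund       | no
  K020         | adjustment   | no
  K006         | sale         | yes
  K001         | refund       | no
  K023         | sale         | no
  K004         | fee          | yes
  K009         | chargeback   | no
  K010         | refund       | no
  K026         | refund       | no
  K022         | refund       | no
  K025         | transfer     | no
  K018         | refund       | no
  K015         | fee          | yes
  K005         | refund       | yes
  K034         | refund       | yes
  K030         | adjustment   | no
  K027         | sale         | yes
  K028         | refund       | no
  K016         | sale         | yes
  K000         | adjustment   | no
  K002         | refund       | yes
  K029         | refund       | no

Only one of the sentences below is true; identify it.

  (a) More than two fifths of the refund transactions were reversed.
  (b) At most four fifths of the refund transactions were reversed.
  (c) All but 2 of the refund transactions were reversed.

|A| = 19, |A ∩ B| = 6, |A ∖ B| = 13.
(a) requires |A ∩ B| / |A| > 2/5: false.
(b) requires |A ∩ B| / |A| ≤ 4/5: true.
(c) requires |A ∖ B| = 2: false.

(b)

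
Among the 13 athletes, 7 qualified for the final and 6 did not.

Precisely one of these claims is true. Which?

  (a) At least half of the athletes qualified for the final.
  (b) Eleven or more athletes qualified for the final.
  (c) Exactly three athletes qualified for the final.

|A| = 13, |A ∩ B| = 7, |A ∖ B| = 6.
(a) requires |A ∩ B| ≥ |A ∖ B|: true.
(b) requires |A ∩ B| ≥ 11: false.
(c) requires |A ∩ B| = 3: false.

(a)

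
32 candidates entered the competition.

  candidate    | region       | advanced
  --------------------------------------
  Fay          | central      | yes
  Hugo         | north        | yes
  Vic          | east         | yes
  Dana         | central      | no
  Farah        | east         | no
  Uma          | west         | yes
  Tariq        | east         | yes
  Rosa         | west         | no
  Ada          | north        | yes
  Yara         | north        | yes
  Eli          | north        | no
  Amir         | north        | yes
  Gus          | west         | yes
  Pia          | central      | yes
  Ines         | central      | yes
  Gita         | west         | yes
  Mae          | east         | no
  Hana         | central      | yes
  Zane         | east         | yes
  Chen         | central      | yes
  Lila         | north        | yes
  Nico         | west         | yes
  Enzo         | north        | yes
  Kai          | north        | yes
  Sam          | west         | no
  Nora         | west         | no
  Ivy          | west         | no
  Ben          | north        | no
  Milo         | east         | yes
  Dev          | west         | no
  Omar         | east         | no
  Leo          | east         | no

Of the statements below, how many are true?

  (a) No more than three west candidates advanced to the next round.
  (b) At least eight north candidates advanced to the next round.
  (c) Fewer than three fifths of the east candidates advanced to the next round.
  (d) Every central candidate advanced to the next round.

1

(a) west: |A| = 9, |A ∩ B| = 4; needs |A ∩ B| ≤ 3 — false.
(b) north: |A| = 9, |A ∩ B| = 7; needs |A ∩ B| ≥ 8 — false.
(c) east: |A| = 8, |A ∩ B| = 4; needs |A ∩ B| / |A| < 3/5 — true.
(d) central: |A| = 6, |A ∩ B| = 5; needs A ⊆ B, i.e. every element of A is in B (|A ∖ B| = 0) — false.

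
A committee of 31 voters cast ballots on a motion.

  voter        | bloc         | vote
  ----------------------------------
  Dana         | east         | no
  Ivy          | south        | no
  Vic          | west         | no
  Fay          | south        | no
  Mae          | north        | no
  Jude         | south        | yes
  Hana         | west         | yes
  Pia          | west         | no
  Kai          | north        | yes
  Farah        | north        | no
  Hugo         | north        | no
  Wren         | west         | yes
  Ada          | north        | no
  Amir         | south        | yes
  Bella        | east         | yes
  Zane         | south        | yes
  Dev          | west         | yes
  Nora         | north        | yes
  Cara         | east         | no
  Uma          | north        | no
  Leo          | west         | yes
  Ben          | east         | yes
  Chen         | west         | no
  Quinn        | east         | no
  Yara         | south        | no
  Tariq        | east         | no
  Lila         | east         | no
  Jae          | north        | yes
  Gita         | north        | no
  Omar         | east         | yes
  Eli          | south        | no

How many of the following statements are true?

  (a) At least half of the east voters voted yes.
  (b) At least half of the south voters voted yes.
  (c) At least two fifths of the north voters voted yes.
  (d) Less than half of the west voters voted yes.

(a) east: |A| = 8, |A ∩ B| = 3; needs |A ∩ B| ≥ |A ∖ B| — false.
(b) south: |A| = 7, |A ∩ B| = 3; needs |A ∩ B| ≥ |A ∖ B| — false.
(c) north: |A| = 9, |A ∩ B| = 3; needs |A ∩ B| / |A| ≥ 2/5 — false.
(d) west: |A| = 7, |A ∩ B| = 4; needs |A ∩ B| < |A ∖ B| — false.

0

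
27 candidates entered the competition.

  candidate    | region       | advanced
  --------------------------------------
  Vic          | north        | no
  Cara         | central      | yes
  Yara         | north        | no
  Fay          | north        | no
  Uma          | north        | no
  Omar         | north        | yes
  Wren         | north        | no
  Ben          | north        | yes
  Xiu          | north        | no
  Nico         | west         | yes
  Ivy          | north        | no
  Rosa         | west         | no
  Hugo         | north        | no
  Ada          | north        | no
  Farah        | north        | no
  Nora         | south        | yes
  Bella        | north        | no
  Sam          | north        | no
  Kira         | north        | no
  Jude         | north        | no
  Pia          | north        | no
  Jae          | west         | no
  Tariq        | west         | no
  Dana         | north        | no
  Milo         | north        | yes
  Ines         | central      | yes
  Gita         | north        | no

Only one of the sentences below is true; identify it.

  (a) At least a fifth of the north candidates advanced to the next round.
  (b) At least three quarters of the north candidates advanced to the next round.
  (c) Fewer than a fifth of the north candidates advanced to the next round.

|A| = 20, |A ∩ B| = 3, |A ∖ B| = 17.
(a) requires |A ∩ B| / |A| ≥ 1/5: false.
(b) requires |A ∩ B| / |A| ≥ 3/4: false.
(c) requires |A ∩ B| / |A| < 1/5: true.

(c)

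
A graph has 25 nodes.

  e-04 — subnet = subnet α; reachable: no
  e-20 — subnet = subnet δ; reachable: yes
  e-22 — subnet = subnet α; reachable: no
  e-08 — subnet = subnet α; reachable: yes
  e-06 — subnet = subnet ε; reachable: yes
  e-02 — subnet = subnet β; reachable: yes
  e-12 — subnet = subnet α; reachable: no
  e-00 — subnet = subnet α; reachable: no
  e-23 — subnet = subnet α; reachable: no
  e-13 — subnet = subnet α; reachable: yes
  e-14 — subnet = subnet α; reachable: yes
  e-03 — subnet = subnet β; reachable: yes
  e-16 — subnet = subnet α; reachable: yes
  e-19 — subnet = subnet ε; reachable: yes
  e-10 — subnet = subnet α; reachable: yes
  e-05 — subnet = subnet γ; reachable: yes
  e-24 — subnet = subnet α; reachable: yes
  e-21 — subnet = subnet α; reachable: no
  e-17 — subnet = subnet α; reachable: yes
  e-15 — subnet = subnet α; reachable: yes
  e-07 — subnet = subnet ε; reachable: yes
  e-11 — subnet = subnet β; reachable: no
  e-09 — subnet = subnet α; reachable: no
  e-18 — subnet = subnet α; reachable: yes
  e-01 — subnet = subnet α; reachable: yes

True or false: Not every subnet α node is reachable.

True

'Not every subnet α node is reachable' holds iff A ⊄ B (|A ∖ B| ≥ 1).
|A| = 17, |A ∩ B| = 10, |A ∖ B| = 7.
So the statement is true.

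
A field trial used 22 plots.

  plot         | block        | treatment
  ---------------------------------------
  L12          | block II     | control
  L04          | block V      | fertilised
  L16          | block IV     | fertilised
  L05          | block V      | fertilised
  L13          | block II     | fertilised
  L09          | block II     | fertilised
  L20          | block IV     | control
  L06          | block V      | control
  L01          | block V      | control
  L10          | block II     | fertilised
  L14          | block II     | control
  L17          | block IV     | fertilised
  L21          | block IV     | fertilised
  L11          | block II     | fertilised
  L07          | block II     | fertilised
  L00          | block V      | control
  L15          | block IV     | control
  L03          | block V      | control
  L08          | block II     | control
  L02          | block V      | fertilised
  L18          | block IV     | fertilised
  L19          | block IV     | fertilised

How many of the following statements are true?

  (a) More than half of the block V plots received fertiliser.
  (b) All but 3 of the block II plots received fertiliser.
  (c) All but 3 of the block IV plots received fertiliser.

1

(a) block V: |A| = 7, |A ∩ B| = 3; needs |A ∩ B| > |A ∖ B| — false.
(b) block II: |A| = 8, |A ∩ B| = 5; needs |A ∖ B| = 3 — true.
(c) block IV: |A| = 7, |A ∩ B| = 5; needs |A ∖ B| = 3 — false.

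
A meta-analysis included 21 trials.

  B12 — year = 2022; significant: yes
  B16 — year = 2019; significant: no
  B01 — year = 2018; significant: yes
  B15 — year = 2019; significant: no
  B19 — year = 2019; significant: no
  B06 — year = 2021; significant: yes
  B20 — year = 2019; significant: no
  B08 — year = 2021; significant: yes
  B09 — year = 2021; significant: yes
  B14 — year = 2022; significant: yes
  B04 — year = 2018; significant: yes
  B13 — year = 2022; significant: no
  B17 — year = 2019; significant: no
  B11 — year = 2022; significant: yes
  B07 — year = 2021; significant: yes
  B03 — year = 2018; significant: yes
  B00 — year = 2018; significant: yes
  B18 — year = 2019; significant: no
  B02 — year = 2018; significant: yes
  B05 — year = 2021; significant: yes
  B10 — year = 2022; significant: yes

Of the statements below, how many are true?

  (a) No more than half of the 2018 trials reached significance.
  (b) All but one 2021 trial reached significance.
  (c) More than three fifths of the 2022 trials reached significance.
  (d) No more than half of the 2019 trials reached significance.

2

(a) 2018: |A| = 5, |A ∩ B| = 5; needs |A ∩ B| ≤ |A ∖ B| — false.
(b) 2021: |A| = 5, |A ∩ B| = 5; needs |A ∖ B| = 1 — false.
(c) 2022: |A| = 5, |A ∩ B| = 4; needs |A ∩ B| / |A| > 3/5 — true.
(d) 2019: |A| = 6, |A ∩ B| = 0; needs |A ∩ B| ≤ |A ∖ B| — true.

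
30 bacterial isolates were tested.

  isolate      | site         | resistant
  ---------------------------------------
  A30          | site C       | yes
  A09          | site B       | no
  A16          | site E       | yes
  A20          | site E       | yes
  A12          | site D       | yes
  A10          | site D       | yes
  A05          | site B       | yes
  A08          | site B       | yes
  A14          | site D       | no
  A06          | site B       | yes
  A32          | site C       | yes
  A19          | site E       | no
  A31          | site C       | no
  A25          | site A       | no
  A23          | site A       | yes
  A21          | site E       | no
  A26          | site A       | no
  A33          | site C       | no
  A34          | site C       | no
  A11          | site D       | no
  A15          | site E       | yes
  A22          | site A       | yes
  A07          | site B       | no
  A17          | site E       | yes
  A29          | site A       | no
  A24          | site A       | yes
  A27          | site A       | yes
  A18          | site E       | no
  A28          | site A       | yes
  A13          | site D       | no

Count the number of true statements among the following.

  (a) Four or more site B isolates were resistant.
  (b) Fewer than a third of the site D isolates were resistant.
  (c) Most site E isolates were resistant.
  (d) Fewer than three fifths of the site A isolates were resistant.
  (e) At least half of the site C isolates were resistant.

(a) site B: |A| = 5, |A ∩ B| = 3; needs |A ∩ B| ≥ 4 — false.
(b) site D: |A| = 5, |A ∩ B| = 2; needs |A ∩ B| / |A| < 1/3 — false.
(c) site E: |A| = 7, |A ∩ B| = 4; needs |A ∩ B| > |A ∖ B| — true.
(d) site A: |A| = 8, |A ∩ B| = 5; needs |A ∩ B| / |A| < 3/5 — false.
(e) site C: |A| = 5, |A ∩ B| = 2; needs |A ∩ B| ≥ |A ∖ B| — false.

1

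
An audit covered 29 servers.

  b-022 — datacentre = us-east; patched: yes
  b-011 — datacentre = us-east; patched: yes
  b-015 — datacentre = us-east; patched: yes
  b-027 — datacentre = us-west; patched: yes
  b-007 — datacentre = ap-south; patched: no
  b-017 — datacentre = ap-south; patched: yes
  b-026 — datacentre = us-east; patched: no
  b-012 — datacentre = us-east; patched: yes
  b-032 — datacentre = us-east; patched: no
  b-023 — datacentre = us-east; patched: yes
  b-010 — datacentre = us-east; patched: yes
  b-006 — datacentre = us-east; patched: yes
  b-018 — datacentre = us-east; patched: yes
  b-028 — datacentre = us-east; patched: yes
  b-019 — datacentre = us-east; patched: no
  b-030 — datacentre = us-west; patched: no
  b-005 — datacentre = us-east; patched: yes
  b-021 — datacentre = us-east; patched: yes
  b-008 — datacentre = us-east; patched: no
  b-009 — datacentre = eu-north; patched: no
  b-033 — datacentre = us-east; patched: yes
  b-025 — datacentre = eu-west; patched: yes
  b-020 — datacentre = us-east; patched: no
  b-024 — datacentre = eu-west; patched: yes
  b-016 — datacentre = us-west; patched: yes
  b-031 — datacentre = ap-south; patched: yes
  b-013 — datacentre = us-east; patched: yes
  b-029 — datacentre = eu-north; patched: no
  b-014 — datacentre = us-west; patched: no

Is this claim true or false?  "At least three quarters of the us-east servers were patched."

False

The determiner here denotes the relation: |A ∩ B| / |A| ≥ 3/4.
|A| = 18, |A ∩ B| = 13, |A ∖ B| = 5.
|A ∩ B|/|A| = 13/18, so the statement is false.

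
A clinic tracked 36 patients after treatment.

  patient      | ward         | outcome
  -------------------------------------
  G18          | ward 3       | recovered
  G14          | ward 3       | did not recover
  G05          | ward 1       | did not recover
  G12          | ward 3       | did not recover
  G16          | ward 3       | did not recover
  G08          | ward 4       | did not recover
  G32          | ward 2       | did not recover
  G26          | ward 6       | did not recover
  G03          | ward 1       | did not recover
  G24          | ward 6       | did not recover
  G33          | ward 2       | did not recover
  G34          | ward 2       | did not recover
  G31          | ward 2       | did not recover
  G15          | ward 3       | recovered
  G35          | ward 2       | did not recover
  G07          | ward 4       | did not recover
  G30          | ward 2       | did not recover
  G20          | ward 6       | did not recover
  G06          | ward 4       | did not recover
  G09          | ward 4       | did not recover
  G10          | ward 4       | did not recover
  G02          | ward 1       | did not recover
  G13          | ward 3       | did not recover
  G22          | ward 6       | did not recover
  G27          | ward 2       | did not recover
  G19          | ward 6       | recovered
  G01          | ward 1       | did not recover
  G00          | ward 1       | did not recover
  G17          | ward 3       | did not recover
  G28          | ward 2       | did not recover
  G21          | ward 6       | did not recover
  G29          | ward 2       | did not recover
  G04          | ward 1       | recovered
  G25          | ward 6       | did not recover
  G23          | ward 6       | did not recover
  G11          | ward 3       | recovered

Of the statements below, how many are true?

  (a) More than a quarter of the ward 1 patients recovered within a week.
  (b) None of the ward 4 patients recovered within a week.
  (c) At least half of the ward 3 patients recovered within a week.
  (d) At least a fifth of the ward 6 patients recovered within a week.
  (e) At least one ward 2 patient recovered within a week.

1

(a) ward 1: |A| = 6, |A ∩ B| = 1; needs |A ∩ B| / |A| > 1/4 — false.
(b) ward 4: |A| = 5, |A ∩ B| = 0; needs A ∩ B = ∅ (|A ∩ B| = 0) — true.
(c) ward 3: |A| = 8, |A ∩ B| = 3; needs |A ∩ B| ≥ |A ∖ B| — false.
(d) ward 6: |A| = 8, |A ∩ B| = 1; needs |A ∩ B| / |A| ≥ 1/5 — false.
(e) ward 2: |A| = 9, |A ∩ B| = 0; needs A ∩ B ≠ ∅ (|A ∩ B| ≥ 1) — false.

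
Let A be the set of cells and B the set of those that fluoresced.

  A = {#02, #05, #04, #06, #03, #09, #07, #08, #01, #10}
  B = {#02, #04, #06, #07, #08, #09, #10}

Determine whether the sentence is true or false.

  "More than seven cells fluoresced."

False

'More than seven cells fluoresced' holds iff |A ∩ B| > 7.
A (the restrictor) = {#02, #05, #04, #06, #03, #09, #07, #08, #01, #10}, |A| = 10.
A ∩ B = {#02, #04, #06, #09, #07, #08, #10}, so |A ∩ B| = 7.
|A ∩ B| = 7, so the statement is false.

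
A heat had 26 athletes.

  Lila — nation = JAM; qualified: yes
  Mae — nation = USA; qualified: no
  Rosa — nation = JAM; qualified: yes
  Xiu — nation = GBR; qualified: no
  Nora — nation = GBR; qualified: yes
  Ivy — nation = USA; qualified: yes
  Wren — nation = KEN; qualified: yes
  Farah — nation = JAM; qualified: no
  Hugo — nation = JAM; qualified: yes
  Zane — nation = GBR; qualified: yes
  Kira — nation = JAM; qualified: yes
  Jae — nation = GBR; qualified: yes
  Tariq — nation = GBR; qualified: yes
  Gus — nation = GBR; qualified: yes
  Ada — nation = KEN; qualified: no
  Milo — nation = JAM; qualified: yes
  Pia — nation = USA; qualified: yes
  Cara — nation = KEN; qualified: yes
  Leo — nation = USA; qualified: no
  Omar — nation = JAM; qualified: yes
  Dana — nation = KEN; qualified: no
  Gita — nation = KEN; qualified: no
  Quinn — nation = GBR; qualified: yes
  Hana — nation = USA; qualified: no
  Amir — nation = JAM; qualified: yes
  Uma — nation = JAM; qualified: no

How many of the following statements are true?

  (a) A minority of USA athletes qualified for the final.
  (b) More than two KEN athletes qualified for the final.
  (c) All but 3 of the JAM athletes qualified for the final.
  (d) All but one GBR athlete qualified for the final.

(a) USA: |A| = 5, |A ∩ B| = 2; needs |A ∩ B| < |A ∖ B| — true.
(b) KEN: |A| = 5, |A ∩ B| = 2; needs |A ∩ B| > 2 — false.
(c) JAM: |A| = 9, |A ∩ B| = 7; needs |A ∖ B| = 3 — false.
(d) GBR: |A| = 7, |A ∩ B| = 6; needs |A ∖ B| = 1 — true.

2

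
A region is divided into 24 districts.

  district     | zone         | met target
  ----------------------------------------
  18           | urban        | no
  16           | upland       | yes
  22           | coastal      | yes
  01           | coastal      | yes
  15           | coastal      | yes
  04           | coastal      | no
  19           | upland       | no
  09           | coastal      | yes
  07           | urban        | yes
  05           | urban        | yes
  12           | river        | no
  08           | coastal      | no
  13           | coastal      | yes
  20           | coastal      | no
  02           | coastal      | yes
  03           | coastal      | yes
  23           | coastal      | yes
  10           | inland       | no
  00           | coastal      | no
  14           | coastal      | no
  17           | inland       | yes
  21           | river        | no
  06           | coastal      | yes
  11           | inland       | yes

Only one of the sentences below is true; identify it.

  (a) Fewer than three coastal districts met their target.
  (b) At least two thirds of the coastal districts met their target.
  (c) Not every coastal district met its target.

(c)

|A| = 14, |A ∩ B| = 9, |A ∖ B| = 5.
(a) requires |A ∩ B| < 3: false.
(b) requires |A ∩ B| / |A| ≥ 2/3: false.
(c) requires A ⊄ B (|A ∖ B| ≥ 1): true.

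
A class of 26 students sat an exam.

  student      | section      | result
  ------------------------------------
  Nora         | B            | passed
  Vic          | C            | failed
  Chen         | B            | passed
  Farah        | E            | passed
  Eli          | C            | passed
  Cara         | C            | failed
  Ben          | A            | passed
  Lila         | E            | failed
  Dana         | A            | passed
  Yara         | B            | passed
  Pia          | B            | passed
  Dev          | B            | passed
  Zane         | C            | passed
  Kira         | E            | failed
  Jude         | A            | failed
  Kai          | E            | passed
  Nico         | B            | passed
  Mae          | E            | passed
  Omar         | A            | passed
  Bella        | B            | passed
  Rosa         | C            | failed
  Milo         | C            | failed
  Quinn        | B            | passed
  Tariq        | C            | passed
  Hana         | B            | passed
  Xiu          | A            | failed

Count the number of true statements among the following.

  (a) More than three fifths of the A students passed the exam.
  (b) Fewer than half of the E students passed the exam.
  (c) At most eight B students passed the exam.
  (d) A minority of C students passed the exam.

(a) A: |A| = 5, |A ∩ B| = 3; needs |A ∩ B| / |A| > 3/5 — false.
(b) E: |A| = 5, |A ∩ B| = 3; needs |A ∩ B| < |A ∖ B| — false.
(c) B: |A| = 9, |A ∩ B| = 9; needs |A ∩ B| ≤ 8 — false.
(d) C: |A| = 7, |A ∩ B| = 3; needs |A ∩ B| < |A ∖ B| — true.

1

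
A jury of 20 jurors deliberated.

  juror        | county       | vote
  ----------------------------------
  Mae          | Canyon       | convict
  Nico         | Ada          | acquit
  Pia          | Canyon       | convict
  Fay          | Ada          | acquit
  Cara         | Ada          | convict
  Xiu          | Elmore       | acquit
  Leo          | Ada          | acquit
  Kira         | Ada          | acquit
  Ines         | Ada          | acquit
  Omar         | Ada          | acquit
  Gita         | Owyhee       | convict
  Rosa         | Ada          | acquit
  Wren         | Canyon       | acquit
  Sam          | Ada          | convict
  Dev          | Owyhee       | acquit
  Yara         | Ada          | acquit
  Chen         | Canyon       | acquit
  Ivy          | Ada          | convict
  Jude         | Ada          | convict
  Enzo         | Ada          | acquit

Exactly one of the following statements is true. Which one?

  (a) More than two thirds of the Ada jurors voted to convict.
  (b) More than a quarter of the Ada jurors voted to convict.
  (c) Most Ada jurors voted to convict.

|A| = 13, |A ∩ B| = 4, |A ∖ B| = 9.
(a) requires |A ∩ B| / |A| > 2/3: false.
(b) requires |A ∩ B| / |A| > 1/4: true.
(c) requires |A ∩ B| > |A ∖ B|: false.

(b)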